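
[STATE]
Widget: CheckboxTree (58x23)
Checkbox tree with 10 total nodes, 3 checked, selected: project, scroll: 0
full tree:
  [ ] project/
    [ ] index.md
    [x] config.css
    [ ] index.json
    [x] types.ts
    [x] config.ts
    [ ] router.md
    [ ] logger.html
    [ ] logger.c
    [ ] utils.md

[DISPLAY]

>[-] project/                                             
   [ ] index.md                                           
   [x] config.css                                         
   [ ] index.json                                         
   [x] types.ts                                           
   [x] config.ts                                          
   [ ] router.md                                          
   [ ] logger.html                                        
   [ ] logger.c                                           
   [ ] utils.md                                           
                                                          
                                                          
                                                          
                                                          
                                                          
                                                          
                                                          
                                                          
                                                          
                                                          
                                                          
                                                          
                                                          


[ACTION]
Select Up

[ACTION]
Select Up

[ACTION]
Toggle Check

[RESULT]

>[x] project/                                             
   [x] index.md                                           
   [x] config.css                                         
   [x] index.json                                         
   [x] types.ts                                           
   [x] config.ts                                          
   [x] router.md                                          
   [x] logger.html                                        
   [x] logger.c                                           
   [x] utils.md                                           
                                                          
                                                          
                                                          
                                                          
                                                          
                                                          
                                                          
                                                          
                                                          
                                                          
                                                          
                                                          
                                                          


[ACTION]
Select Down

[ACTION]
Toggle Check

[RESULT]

 [-] project/                                             
>  [ ] index.md                                           
   [x] config.css                                         
   [x] index.json                                         
   [x] types.ts                                           
   [x] config.ts                                          
   [x] router.md                                          
   [x] logger.html                                        
   [x] logger.c                                           
   [x] utils.md                                           
                                                          
                                                          
                                                          
                                                          
                                                          
                                                          
                                                          
                                                          
                                                          
                                                          
                                                          
                                                          
                                                          


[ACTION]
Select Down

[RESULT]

 [-] project/                                             
   [ ] index.md                                           
>  [x] config.css                                         
   [x] index.json                                         
   [x] types.ts                                           
   [x] config.ts                                          
   [x] router.md                                          
   [x] logger.html                                        
   [x] logger.c                                           
   [x] utils.md                                           
                                                          
                                                          
                                                          
                                                          
                                                          
                                                          
                                                          
                                                          
                                                          
                                                          
                                                          
                                                          
                                                          


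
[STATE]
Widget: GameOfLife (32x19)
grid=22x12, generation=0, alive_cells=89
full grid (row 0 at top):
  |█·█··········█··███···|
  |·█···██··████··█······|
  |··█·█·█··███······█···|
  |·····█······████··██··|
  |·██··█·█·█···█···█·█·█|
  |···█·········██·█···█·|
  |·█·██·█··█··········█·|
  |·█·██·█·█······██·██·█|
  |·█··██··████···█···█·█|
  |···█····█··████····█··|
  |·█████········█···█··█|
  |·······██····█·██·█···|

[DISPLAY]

Gen: 0                          
█·█··········█··███···          
·█···██··████··█······          
··█·█·█··███······█···          
·····█······████··██··          
·██··█·█·█···█···█·█·█          
···█·········██·█···█·          
·█·██·█··█··········█·          
·█·██·█·█······██·██·█          
·█··██··████···█···█·█          
···█····█··████····█··          
·█████········█···█··█          
·······██····█·██·█···          
                                
                                
                                
                                
                                
                                


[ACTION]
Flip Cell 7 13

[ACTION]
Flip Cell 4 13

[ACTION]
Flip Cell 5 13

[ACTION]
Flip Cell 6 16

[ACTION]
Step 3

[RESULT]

Gen: 3                          
·█·███····███··████···          
·█████████··███···██··          
····█······█······█·█·          
·····█··············██          
·█··█·····███··█·····█          
··███·█·██····█·····█·          
·██·····██········██··          
··█·····█·█···········          
·███····█······█···██·          
█·███···█·█··██·······          
·█··██·███··█·██·██···          
···█············███···          
                                
                                
                                
                                
                                
                                


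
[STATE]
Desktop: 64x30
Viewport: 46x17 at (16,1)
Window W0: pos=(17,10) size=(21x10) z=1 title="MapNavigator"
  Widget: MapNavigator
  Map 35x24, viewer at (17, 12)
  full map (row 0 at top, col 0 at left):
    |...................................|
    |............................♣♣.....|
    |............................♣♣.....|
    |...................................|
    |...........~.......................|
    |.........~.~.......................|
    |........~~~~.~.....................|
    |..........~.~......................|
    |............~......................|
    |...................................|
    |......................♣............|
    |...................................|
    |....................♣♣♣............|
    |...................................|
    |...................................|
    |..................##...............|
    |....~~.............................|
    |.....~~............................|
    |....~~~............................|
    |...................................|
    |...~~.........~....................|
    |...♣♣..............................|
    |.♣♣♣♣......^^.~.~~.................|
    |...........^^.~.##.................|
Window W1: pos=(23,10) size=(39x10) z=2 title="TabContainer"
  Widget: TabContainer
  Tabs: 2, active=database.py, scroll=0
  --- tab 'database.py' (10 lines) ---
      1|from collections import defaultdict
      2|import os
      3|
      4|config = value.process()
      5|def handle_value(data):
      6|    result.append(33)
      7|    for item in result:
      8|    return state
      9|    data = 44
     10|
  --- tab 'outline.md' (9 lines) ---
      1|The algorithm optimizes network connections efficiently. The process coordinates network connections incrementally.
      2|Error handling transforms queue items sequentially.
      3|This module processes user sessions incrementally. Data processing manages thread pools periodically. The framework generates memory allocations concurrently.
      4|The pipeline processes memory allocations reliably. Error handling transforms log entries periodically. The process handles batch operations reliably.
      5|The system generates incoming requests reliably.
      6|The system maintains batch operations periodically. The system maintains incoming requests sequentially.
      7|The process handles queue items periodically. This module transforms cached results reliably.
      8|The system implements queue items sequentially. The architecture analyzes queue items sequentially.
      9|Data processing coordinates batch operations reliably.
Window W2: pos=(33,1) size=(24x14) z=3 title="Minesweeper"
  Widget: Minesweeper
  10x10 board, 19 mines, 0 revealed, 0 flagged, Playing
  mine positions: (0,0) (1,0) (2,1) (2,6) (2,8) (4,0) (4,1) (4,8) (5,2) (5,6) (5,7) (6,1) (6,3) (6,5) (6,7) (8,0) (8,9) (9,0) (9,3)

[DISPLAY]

                 ┏━━━━━━━━━━━━━━━━━━━━━━┓     
                 ┃ Minesweeper          ┃     
                 ┠──────────────────────┨     
                 ┃■■■■■■■■■■            ┃     
                 ┃■■■■■■■■■■            ┃     
                 ┃■■■■■■■■■■            ┃     
                 ┃■■■■■■■■■■            ┃     
                 ┃■■■■■■■■■■            ┃     
                 ┃■■■■■■■■■■            ┃     
 ┏━━━━━┏━━━━━━━━━┃■■■■■■■■■■            ┃━━━━┓
 ┃ MapN┃ TabConta┃■■■■■■■■■■            ┃    ┃
 ┠─────┠─────────┃■■■■■■■■■■            ┃────┨
 ┃.....┃[database┃■■■■■■■■■■            ┃    ┃
 ┃.....┃─────────┗━━━━━━━━━━━━━━━━━━━━━━┛────┃
 ┃.....┃from collections import defaultdict  ┃
 ┃.....┃import os                            ┃
 ┃.....┃                                     ┃


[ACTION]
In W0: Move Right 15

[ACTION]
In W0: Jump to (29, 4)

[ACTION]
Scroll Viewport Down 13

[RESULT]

 ┃.....┃[database┃■■■■■■■■■■            ┃    ┃
 ┃.....┃─────────┗━━━━━━━━━━━━━━━━━━━━━━┛────┃
 ┃.....┃from collections import defaultdict  ┃
 ┃.....┃import os                            ┃
 ┃.....┃                                     ┃
 ┃.....┃config = value.process()             ┃
 ┗━━━━━┗━━━━━━━━━━━━━━━━━━━━━━━━━━━━━━━━━━━━━┛
                                              
                                              
                                              
                                              
                                              
                                              
                                              
                                              
                                              
                                              


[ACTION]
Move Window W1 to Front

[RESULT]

 ┃.....┃[database.py]│ outline.md            ┃
 ┃.....┃─────────────────────────────────────┃
 ┃.....┃from collections import defaultdict  ┃
 ┃.....┃import os                            ┃
 ┃.....┃                                     ┃
 ┃.....┃config = value.process()             ┃
 ┗━━━━━┗━━━━━━━━━━━━━━━━━━━━━━━━━━━━━━━━━━━━━┛
                                              
                                              
                                              
                                              
                                              
                                              
                                              
                                              
                                              
                                              


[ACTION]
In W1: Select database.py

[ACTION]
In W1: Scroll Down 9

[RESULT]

 ┃.....┃[database.py]│ outline.md            ┃
 ┃.....┃─────────────────────────────────────┃
 ┃.....┃                                     ┃
 ┃.....┃                                     ┃
 ┃.....┃                                     ┃
 ┃.....┃                                     ┃
 ┗━━━━━┗━━━━━━━━━━━━━━━━━━━━━━━━━━━━━━━━━━━━━┛
                                              
                                              
                                              
                                              
                                              
                                              
                                              
                                              
                                              
                                              


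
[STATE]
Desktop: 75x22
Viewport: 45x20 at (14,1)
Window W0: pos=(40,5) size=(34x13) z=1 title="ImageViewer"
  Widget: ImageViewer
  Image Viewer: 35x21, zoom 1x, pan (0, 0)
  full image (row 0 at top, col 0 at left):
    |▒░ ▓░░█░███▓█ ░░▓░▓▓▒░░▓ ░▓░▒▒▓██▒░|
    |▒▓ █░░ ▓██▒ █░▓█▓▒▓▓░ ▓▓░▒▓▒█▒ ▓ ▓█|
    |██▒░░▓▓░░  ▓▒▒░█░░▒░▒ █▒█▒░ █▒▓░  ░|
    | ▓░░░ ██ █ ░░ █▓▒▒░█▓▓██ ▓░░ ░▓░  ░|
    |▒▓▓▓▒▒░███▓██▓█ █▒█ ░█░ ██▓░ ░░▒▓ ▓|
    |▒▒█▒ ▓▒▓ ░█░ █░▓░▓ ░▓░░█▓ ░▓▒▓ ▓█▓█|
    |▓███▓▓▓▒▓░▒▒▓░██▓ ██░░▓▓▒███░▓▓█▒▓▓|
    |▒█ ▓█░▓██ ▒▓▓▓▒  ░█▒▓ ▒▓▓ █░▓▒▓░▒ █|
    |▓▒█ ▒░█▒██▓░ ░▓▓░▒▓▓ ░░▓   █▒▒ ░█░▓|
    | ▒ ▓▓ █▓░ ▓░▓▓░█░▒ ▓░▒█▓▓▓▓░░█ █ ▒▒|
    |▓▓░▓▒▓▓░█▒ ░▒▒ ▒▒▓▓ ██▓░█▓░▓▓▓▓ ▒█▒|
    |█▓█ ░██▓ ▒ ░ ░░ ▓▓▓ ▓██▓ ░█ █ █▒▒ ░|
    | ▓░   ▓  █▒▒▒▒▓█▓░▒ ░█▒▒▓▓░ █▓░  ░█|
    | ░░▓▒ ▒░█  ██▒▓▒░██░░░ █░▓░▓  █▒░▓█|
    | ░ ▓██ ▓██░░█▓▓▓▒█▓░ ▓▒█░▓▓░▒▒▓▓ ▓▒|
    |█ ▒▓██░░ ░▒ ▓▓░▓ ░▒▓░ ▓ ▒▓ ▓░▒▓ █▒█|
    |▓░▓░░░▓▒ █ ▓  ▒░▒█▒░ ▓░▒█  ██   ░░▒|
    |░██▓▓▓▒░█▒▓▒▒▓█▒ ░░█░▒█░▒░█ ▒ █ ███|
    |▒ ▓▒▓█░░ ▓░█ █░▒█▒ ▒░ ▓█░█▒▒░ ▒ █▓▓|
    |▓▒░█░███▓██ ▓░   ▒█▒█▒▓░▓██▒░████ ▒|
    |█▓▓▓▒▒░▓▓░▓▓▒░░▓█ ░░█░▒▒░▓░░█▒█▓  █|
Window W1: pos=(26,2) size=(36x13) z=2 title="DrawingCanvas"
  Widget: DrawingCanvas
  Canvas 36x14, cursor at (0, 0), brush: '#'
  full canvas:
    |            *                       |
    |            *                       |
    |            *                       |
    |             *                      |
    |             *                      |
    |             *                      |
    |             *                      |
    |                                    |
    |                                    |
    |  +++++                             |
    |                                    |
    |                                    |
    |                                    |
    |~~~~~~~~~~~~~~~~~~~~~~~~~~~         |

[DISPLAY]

                                             
            ┏━━━━━━━━━━━━━━━━━━━━━━━━━━━━━━━━
            ┃ DrawingCanvas                  
            ┠────────────────────────────────
            ┃+           *                   
            ┃            *                   
            ┃            *                   
            ┃             *                  
            ┃             *                  
            ┃             *                  
            ┃             *                  
            ┃                                
            ┃                                
            ┗━━━━━━━━━━━━━━━━━━━━━━━━━━━━━━━━
                          ┃▒█ ▓█░▓██ ▒▓▓▓▒  ░
                          ┃▓▒█ ▒░█▒██▓░ ░▓▓░▒
                          ┗━━━━━━━━━━━━━━━━━━
                                             
                                             
                                             


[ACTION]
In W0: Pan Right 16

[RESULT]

                                             
            ┏━━━━━━━━━━━━━━━━━━━━━━━━━━━━━━━━
            ┃ DrawingCanvas                  
            ┠────────────────────────────────
            ┃+           *                   
            ┃            *                   
            ┃            *                   
            ┃             *                  
            ┃             *                  
            ┃             *                  
            ┃             *                  
            ┃                                
            ┃                                
            ┗━━━━━━━━━━━━━━━━━━━━━━━━━━━━━━━━
                          ┃ ░█▒▓ ▒▓▓ █░▓▒▓░▒ 
                          ┃░▒▓▓ ░░▓   █▒▒ ░█░
                          ┗━━━━━━━━━━━━━━━━━━
                                             
                                             
                                             


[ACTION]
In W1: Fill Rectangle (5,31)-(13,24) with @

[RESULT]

                                             
            ┏━━━━━━━━━━━━━━━━━━━━━━━━━━━━━━━━
            ┃ DrawingCanvas                  
            ┠────────────────────────────────
            ┃+           *                   
            ┃            *                   
            ┃            *                   
            ┃             *                  
            ┃             *                  
            ┃             *          @@@@@@@@
            ┃             *          @@@@@@@@
            ┃                        @@@@@@@@
            ┃                        @@@@@@@@
            ┗━━━━━━━━━━━━━━━━━━━━━━━━━━━━━━━━
                          ┃ ░█▒▓ ▒▓▓ █░▓▒▓░▒ 
                          ┃░▒▓▓ ░░▓   █▒▒ ░█░
                          ┗━━━━━━━━━━━━━━━━━━
                                             
                                             
                                             


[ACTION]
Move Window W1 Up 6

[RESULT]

            ┃ DrawingCanvas                  
            ┠────────────────────────────────
            ┃+           *                   
            ┃            *                   
            ┃            *                   
            ┃             *                  
            ┃             *                  
            ┃             *          @@@@@@@@
            ┃             *          @@@@@@@@
            ┃                        @@@@@@@@
            ┃                        @@@@@@@@
            ┗━━━━━━━━━━━━━━━━━━━━━━━━━━━━━━━━
                          ┃░▓ ░▓░░█▓ ░▓▒▓ ▓█▓
                          ┃▓ ██░░▓▓▒███░▓▓█▒▓
                          ┃ ░█▒▓ ▒▓▓ █░▓▒▓░▒ 
                          ┃░▒▓▓ ░░▓   █▒▒ ░█░
                          ┗━━━━━━━━━━━━━━━━━━
                                             
                                             
                                             


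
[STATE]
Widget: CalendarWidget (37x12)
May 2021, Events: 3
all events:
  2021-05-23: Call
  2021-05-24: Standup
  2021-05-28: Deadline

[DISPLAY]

               May 2021              
Mo Tu We Th Fr Sa Su                 
                1  2                 
 3  4  5  6  7  8  9                 
10 11 12 13 14 15 16                 
17 18 19 20 21 22 23*                
24* 25 26 27 28* 29 30               
31                                   
                                     
                                     
                                     
                                     


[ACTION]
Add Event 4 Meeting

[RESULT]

               May 2021              
Mo Tu We Th Fr Sa Su                 
                1  2                 
 3  4*  5  6  7  8  9                
10 11 12 13 14 15 16                 
17 18 19 20 21 22 23*                
24* 25 26 27 28* 29 30               
31                                   
                                     
                                     
                                     
                                     


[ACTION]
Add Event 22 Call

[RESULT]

               May 2021              
Mo Tu We Th Fr Sa Su                 
                1  2                 
 3  4*  5  6  7  8  9                
10 11 12 13 14 15 16                 
17 18 19 20 21 22* 23*               
24* 25 26 27 28* 29 30               
31                                   
                                     
                                     
                                     
                                     


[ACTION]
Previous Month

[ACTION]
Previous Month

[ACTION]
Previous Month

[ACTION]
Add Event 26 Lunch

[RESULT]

            February 2021            
Mo Tu We Th Fr Sa Su                 
 1  2  3  4  5  6  7                 
 8  9 10 11 12 13 14                 
15 16 17 18 19 20 21                 
22 23 24 25 26* 27 28                
                                     
                                     
                                     
                                     
                                     
                                     


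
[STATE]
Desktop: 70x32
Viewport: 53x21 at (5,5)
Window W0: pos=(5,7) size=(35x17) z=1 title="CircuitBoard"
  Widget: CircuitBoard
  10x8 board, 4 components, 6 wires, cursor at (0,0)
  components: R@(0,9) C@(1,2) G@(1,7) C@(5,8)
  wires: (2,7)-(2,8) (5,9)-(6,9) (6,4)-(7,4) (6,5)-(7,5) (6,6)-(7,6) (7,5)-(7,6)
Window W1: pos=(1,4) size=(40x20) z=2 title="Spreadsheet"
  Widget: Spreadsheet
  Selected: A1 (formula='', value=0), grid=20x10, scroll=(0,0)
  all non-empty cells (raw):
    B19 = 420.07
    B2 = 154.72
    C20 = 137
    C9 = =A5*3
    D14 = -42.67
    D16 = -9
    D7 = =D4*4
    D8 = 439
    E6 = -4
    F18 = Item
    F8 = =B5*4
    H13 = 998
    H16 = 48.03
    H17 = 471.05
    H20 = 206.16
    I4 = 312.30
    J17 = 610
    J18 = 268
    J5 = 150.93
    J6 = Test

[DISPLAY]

readsheet                          ┃                 
───────────────────────────────────┨                 
                                   ┃                 
    A       B       C       D      ┃                 
-----------------------------------┃                 
      [0]       0       0       0  ┃                 
        0  154.72       0       0  ┃                 
        0       0       0       0  ┃                 
        0       0       0       0  ┃                 
        0       0       0       0  ┃                 
        0       0       0       0  ┃                 
        0       0       0       0  ┃                 
        0       0       0     439  ┃                 
        0       0       0       0  ┃                 
        0       0       0       0  ┃                 
        0       0       0       0  ┃                 
        0       0       0       0  ┃                 
        0       0       0       0  ┃                 
━━━━━━━━━━━━━━━━━━━━━━━━━━━━━━━━━━━┛                 
                                                     
                                                     


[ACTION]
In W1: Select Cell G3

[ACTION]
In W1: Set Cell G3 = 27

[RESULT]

readsheet                          ┃                 
───────────────────────────────────┨                 
 27                                ┃                 
    A       B       C       D      ┃                 
-----------------------------------┃                 
        0       0       0       0  ┃                 
        0  154.72       0       0  ┃                 
        0       0       0       0  ┃                 
        0       0       0       0  ┃                 
        0       0       0       0  ┃                 
        0       0       0       0  ┃                 
        0       0       0       0  ┃                 
        0       0       0     439  ┃                 
        0       0       0       0  ┃                 
        0       0       0       0  ┃                 
        0       0       0       0  ┃                 
        0       0       0       0  ┃                 
        0       0       0       0  ┃                 
━━━━━━━━━━━━━━━━━━━━━━━━━━━━━━━━━━━┛                 
                                                     
                                                     


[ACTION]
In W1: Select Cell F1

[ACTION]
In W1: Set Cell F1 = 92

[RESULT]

readsheet                          ┃                 
───────────────────────────────────┨                 
 92                                ┃                 
    A       B       C       D      ┃                 
-----------------------------------┃                 
        0       0       0       0  ┃                 
        0  154.72       0       0  ┃                 
        0       0       0       0  ┃                 
        0       0       0       0  ┃                 
        0       0       0       0  ┃                 
        0       0       0       0  ┃                 
        0       0       0       0  ┃                 
        0       0       0     439  ┃                 
        0       0       0       0  ┃                 
        0       0       0       0  ┃                 
        0       0       0       0  ┃                 
        0       0       0       0  ┃                 
        0       0       0       0  ┃                 
━━━━━━━━━━━━━━━━━━━━━━━━━━━━━━━━━━━┛                 
                                                     
                                                     


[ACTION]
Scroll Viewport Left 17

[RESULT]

 ┃ Spreadsheet                          ┃            
 ┠──────────────────────────────────────┨            
 ┃F1: 92                                ┃            
 ┃       A       B       C       D      ┃            
 ┃--------------------------------------┃            
 ┃  1        0       0       0       0  ┃            
 ┃  2        0  154.72       0       0  ┃            
 ┃  3        0       0       0       0  ┃            
 ┃  4        0       0       0       0  ┃            
 ┃  5        0       0       0       0  ┃            
 ┃  6        0       0       0       0  ┃            
 ┃  7        0       0       0       0  ┃            
 ┃  8        0       0       0     439  ┃            
 ┃  9        0       0       0       0  ┃            
 ┃ 10        0       0       0       0  ┃            
 ┃ 11        0       0       0       0  ┃            
 ┃ 12        0       0       0       0  ┃            
 ┃ 13        0       0       0       0  ┃            
 ┗━━━━━━━━━━━━━━━━━━━━━━━━━━━━━━━━━━━━━━┛            
                                                     
                                                     


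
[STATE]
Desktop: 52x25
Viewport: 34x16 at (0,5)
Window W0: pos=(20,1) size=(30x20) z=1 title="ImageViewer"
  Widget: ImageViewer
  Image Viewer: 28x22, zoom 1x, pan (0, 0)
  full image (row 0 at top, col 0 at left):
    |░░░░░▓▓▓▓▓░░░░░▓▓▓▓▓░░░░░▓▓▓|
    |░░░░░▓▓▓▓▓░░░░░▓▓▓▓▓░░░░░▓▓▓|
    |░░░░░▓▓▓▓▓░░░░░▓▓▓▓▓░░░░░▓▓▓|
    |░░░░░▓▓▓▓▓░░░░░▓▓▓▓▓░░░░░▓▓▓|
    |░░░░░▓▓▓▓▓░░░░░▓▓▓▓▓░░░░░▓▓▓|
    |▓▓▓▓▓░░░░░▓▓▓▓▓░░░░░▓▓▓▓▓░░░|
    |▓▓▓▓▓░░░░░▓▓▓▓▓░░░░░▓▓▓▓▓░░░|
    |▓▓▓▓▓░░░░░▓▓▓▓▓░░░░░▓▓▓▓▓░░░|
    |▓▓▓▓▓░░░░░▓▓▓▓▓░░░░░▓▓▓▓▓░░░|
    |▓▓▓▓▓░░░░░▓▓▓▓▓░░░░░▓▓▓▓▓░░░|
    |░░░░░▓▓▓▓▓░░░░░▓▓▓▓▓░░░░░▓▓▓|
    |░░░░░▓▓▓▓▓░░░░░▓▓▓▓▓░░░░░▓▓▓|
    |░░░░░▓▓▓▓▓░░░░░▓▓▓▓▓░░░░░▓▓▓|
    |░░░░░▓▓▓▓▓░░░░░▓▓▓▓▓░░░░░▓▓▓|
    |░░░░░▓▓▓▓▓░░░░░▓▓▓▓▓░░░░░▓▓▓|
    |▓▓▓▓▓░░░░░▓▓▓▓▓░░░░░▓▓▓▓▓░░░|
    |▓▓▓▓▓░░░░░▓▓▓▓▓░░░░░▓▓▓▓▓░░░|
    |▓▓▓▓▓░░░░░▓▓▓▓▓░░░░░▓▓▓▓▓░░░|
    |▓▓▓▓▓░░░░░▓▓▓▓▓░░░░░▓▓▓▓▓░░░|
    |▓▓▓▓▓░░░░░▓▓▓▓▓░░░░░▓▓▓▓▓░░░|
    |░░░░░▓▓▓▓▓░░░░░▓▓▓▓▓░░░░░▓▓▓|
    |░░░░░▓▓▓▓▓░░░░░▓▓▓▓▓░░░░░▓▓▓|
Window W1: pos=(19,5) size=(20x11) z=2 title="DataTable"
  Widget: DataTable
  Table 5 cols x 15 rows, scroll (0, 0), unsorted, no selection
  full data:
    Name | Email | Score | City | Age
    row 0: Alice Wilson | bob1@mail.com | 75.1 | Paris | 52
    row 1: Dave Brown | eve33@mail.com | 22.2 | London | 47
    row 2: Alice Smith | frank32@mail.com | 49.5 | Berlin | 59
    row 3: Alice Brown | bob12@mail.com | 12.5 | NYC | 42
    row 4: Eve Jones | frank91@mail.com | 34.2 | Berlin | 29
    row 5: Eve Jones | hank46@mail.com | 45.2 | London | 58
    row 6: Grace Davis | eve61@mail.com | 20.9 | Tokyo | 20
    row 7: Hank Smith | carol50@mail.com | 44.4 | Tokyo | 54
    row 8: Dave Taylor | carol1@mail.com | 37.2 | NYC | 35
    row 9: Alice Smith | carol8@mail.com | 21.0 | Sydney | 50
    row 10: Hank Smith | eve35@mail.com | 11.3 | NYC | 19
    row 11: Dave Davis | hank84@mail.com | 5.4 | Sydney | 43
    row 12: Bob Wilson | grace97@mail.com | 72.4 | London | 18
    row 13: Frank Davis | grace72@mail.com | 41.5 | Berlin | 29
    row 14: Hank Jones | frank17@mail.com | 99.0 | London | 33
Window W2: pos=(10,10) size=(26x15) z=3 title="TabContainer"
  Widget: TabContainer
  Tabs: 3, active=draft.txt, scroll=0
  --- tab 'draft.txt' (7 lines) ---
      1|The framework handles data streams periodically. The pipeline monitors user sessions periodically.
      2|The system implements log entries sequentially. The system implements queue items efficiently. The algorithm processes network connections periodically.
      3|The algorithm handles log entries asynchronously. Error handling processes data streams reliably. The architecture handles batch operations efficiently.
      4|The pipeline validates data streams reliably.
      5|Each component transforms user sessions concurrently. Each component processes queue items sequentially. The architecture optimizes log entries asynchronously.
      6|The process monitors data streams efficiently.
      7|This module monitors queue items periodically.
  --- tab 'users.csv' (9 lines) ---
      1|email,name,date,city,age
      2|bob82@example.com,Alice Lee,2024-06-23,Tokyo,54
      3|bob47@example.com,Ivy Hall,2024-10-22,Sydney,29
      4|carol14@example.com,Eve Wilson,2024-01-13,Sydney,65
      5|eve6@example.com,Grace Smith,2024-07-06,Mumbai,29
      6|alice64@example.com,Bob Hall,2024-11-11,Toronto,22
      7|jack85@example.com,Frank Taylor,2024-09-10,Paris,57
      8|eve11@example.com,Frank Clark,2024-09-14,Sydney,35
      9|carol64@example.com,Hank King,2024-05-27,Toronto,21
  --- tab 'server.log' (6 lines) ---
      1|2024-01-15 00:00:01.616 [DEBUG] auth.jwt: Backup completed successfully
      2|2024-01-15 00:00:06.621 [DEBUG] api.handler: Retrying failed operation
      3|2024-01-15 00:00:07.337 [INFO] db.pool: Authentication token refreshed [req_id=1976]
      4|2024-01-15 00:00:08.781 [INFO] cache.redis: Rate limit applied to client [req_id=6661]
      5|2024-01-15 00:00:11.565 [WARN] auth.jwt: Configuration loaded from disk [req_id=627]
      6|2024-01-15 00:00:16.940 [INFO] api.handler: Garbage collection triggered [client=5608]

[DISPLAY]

                   ┏━━━━━━━━━━━━━━
                   ┃ DataTable    
                   ┠──────────────
                   ┃Name        │E
                   ┃────────────┼─
          ┏━━━━━━━━━━━━━━━━━━━━━━━
          ┃ TabContainer          
          ┠───────────────────────
          ┃[draft.txt]│ users.csv 
          ┃───────────────────────
          ┃The framework handles d
          ┃The system implements l
          ┃The algorithm handles l
          ┃The pipeline validates 
          ┃Each component transfor
          ┃The process monitors da


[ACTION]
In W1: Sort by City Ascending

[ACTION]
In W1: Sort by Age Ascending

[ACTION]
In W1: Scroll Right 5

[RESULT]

                   ┏━━━━━━━━━━━━━━
                   ┃ DataTable    
                   ┠──────────────
                   ┃       │Email 
                   ┃───────┼──────
          ┏━━━━━━━━━━━━━━━━━━━━━━━
          ┃ TabContainer          
          ┠───────────────────────
          ┃[draft.txt]│ users.csv 
          ┃───────────────────────
          ┃The framework handles d
          ┃The system implements l
          ┃The algorithm handles l
          ┃The pipeline validates 
          ┃Each component transfor
          ┃The process monitors da


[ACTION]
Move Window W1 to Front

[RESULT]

                   ┏━━━━━━━━━━━━━━
                   ┃ DataTable    
                   ┠──────────────
                   ┃       │Email 
                   ┃───────┼──────
          ┏━━━━━━━━┃ilson  │grace9
          ┃ TabCont┃Smith  │eve35@
          ┠────────┃ Davis │eve61@
          ┃[draft.t┃ones   │frank9
          ┃────────┃ Davis │grace7
          ┃The fram┗━━━━━━━━━━━━━━
          ┃The system implements l
          ┃The algorithm handles l
          ┃The pipeline validates 
          ┃Each component transfor
          ┃The process monitors da


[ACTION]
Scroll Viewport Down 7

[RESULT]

                   ┃───────┼──────
          ┏━━━━━━━━┃ilson  │grace9
          ┃ TabCont┃Smith  │eve35@
          ┠────────┃ Davis │eve61@
          ┃[draft.t┃ones   │frank9
          ┃────────┃ Davis │grace7
          ┃The fram┗━━━━━━━━━━━━━━
          ┃The system implements l
          ┃The algorithm handles l
          ┃The pipeline validates 
          ┃Each component transfor
          ┃The process monitors da
          ┃This module monitors qu
          ┃                       
          ┃                       
          ┗━━━━━━━━━━━━━━━━━━━━━━━
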